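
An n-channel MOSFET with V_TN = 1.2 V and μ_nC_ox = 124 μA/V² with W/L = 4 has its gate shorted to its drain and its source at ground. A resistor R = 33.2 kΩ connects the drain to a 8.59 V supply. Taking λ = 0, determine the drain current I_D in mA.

With gate tied to drain, V_GS = V_DS ≥ V_GS − V_TN, so the device is in saturation.
k_n = μ_nC_ox · (W/L) = 0.496 mA/V².
KCL at the drain: ½ k_n (V_GS − V_TN)² = (V_DD − V_GS)/R.
Let x = V_GS − 1.2. Then 8.23 x² + x − 7.39 = 0, giving x = 0.889 V (positive root), so V_GS = 2.09 V.
I_D = (V_DD − V_GS)/R = (8.59 − 2.09) / 33.2 = 0.196 mA.

I_D = 0.196 mA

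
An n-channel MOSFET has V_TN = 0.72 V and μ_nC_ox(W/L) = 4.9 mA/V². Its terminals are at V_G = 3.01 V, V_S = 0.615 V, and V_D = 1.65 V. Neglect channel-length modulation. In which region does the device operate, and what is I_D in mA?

V_GS = V_G − V_S = 3.01 − 0.615 = 2.39 V; V_DS = V_D − V_S = 1.65 − 0.615 = 1.03 V.
V_ov = V_GS − V_TN = 2.39 − 0.72 = 1.67 V.
Since V_DS = 1.03 V < V_ov = 1.67 V, the device is in the triode region.
I_D = k_n [V_ov · V_DS − ½ V_DS²] = 4.9 × [1.67 × 1.03 − 0.5 × 1.03²] = 5.87 mA.

Triode; I_D = 5.87 mA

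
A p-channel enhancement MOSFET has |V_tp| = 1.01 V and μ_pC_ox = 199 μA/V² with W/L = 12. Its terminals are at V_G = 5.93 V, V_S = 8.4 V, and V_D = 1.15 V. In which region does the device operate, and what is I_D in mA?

Saturation; I_D = 2.55 mA

V_SG = V_S − V_G = 8.4 − 5.93 = 2.47 V; V_SD = V_S − V_D = 8.4 − 1.15 = 7.25 V.
k_p = μ_pC_ox · (W/L) = 2.388 mA/V².
V_ov = V_SG − |V_tp| = 2.47 − 1.01 = 1.46 V.
Since V_SD = 7.25 V ≥ V_ov = 1.46 V, the device is in saturation.
I_D = ½ k_p V_ov² = 0.5 × 2.388 × 1.46² = 2.55 mA.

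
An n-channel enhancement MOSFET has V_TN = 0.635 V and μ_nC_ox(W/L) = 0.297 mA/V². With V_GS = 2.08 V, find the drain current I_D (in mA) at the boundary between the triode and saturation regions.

I_D = 0.310 mA

At the boundary V_DS = V_ov = V_GS − V_TN = 2.08 − 0.635 = 1.45 V.
I_D = ½ k_n V_ov² = 0.5 × 0.297 × 1.45² = 0.31 mA.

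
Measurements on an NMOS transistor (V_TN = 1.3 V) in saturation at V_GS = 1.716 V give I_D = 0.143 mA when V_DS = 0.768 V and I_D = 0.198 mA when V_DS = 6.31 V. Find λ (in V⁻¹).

With V_GS fixed, I_D ∝ (1 + λ V_DS) in saturation, so I_D2/I_D1 = (1 + λ V_DS2)/(1 + λ V_DS1).
0.198/0.143 = 1.385 = (1 + 6.31 λ)/(1 + 0.768 λ).
Solving: λ (I_D1 V_DS2 − I_D2 V_DS1) = I_D2 − I_D1, so λ = (0.198 − 0.143) / (0.143 × 6.31 − 0.198 × 0.768) = 0.055 / 0.75 = 0.0733 V⁻¹.

λ = 0.0733 V⁻¹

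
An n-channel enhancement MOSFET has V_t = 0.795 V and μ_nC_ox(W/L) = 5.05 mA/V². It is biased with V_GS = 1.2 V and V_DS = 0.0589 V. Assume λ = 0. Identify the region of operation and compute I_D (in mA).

V_ov = V_GS − V_t = 1.2 − 0.795 = 0.405 V.
Since V_DS = 0.0589 V < V_ov = 0.405 V, the device is in the triode region.
I_D = k_n [V_ov · V_DS − ½ V_DS²] = 5.05 × [0.405 × 0.0589 − 0.5 × 0.0589²] = 0.112 mA.

Triode; I_D = 0.112 mA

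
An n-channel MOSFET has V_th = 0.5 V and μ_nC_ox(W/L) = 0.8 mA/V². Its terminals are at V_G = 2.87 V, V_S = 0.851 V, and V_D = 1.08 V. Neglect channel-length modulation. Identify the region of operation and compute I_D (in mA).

V_GS = V_G − V_S = 2.87 − 0.851 = 2.02 V; V_DS = V_D − V_S = 1.08 − 0.851 = 0.229 V.
V_ov = V_GS − V_th = 2.02 − 0.5 = 1.52 V.
Since V_DS = 0.229 V < V_ov = 1.52 V, the device is in the triode region.
I_D = k_n [V_ov · V_DS − ½ V_DS²] = 0.8 × [1.52 × 0.229 − 0.5 × 0.229²] = 0.257 mA.

Triode; I_D = 0.257 mA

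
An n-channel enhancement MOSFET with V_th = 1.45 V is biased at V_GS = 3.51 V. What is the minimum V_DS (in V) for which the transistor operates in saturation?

V_DS,sat = 2.06 V

The boundary between triode and saturation is V_DS = V_GS − V_th = V_ov.
V_ov = 3.51 − 1.45 = 2.06 V.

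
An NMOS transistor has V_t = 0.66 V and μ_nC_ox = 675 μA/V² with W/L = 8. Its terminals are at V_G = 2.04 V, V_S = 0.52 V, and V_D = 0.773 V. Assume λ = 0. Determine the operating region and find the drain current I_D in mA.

V_GS = V_G − V_S = 2.04 − 0.52 = 1.52 V; V_DS = V_D − V_S = 0.773 − 0.52 = 0.253 V.
k_n = μ_nC_ox · (W/L) = 5.4 mA/V².
V_ov = V_GS − V_t = 1.52 − 0.66 = 0.86 V.
Since V_DS = 0.253 V < V_ov = 0.86 V, the device is in the triode region.
I_D = k_n [V_ov · V_DS − ½ V_DS²] = 5.4 × [0.86 × 0.253 − 0.5 × 0.253²] = 1 mA.

Triode; I_D = 1.00 mA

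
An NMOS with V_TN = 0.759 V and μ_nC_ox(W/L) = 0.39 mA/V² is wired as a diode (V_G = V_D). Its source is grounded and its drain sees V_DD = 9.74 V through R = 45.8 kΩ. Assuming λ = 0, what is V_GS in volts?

V_GS = 1.71 V

With gate tied to drain, V_GS = V_DS ≥ V_GS − V_TN, so the device is in saturation.
KCL at the drain: ½ k_n (V_GS − V_TN)² = (V_DD − V_GS)/R.
Let x = V_GS − 0.759. Then 8.93 x² + x − 8.981 = 0, giving x = 0.948 V (positive root), so V_GS = 1.71 V.
I_D = (V_DD − V_GS)/R = (9.74 − 1.71) / 45.8 = 0.175 mA.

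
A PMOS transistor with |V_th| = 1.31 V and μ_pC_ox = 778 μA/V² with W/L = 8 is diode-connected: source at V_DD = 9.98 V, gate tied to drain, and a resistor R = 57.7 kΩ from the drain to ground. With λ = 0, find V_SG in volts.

V_SG = 1.53 V

With gate tied to drain, V_SG = V_SD ≥ V_SG − |V_th|, so the device is in saturation.
k_p = μ_pC_ox · (W/L) = 6.224 mA/V².
KCL at the drain: ½ k_p (V_SG − |V_th|)² = (V_DD − V_SG)/R.
Let x = V_SG − 1.31. Then 180 x² + x − 8.67 = 0, giving x = 0.217 V (positive root), so V_SG = 1.53 V.
I_D = (V_DD − V_SG)/R = (9.98 − 1.53) / 57.7 = 0.146 mA.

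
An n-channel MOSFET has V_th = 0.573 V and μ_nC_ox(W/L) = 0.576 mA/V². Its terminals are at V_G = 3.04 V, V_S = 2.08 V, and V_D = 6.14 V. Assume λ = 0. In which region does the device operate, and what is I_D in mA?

Saturation; I_D = 0.0431 mA

V_GS = V_G − V_S = 3.04 − 2.08 = 0.96 V; V_DS = V_D − V_S = 6.14 − 2.08 = 4.06 V.
V_ov = V_GS − V_th = 0.96 − 0.573 = 0.387 V.
Since V_DS = 4.06 V ≥ V_ov = 0.387 V, the device is in saturation.
I_D = ½ k_n V_ov² = 0.5 × 0.576 × 0.387² = 0.0431 mA.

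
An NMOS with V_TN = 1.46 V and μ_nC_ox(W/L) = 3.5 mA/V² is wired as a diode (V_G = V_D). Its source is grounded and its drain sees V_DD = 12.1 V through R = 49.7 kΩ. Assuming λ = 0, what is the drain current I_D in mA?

I_D = 0.207 mA

With gate tied to drain, V_GS = V_DS ≥ V_GS − V_TN, so the device is in saturation.
KCL at the drain: ½ k_n (V_GS − V_TN)² = (V_DD − V_GS)/R.
Let x = V_GS − 1.46. Then 87 x² + x − 10.64 = 0, giving x = 0.344 V (positive root), so V_GS = 1.8 V.
I_D = (V_DD − V_GS)/R = (12.1 − 1.8) / 49.7 = 0.207 mA.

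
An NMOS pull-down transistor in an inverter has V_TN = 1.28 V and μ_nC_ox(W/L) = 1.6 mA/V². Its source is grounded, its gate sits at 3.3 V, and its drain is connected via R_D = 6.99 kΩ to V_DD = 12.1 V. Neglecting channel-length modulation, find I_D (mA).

V_GS = V_G = 3.3 V, so V_ov = 3.3 − 1.28 = 2.02 V.
Assume saturation: I_D = ½ k_n V_ov² = 0.5 × 1.6 × 2.02² = 3.26 mA, giving V_DS = V_DD − I_D R_D = 12.1 − 3.26 × 6.99 = -10.7 V.
But -10.7 V < V_ov = 2.02 V, so the device is actually in triode.
In triode I_D = k_n[V_ov V_DS − ½ V_DS²] and I_D = (V_DD − V_DS)/R_D. Equating: 5.59 V_DS² − 23.59 V_DS + 12.1 = 0, giving V_DS = 0.598 V (the root below V_ov).
I_D = (12.1 − 0.598) / 6.99 = 1.65 mA.

I_D = 1.65 mA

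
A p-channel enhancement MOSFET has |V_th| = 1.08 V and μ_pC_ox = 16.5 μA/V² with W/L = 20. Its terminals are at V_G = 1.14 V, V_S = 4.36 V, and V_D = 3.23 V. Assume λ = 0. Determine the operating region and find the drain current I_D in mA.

V_SG = V_S − V_G = 4.36 − 1.14 = 3.22 V; V_SD = V_S − V_D = 4.36 − 3.23 = 1.13 V.
k_p = μ_pC_ox · (W/L) = 0.33 mA/V².
V_ov = V_SG − |V_th| = 3.22 − 1.08 = 2.14 V.
Since V_SD = 1.13 V < V_ov = 2.14 V, the device is in the triode region.
I_D = k_p [V_ov · V_SD − ½ V_SD²] = 0.33 × [2.14 × 1.13 − 0.5 × 1.13²] = 0.587 mA.

Triode; I_D = 0.587 mA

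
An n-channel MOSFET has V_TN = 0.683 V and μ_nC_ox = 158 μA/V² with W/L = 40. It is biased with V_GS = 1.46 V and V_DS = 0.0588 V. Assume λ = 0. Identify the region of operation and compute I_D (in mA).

k_n = μ_nC_ox · (W/L) = 6.32 mA/V².
V_ov = V_GS − V_TN = 1.46 − 0.683 = 0.777 V.
Since V_DS = 0.0588 V < V_ov = 0.777 V, the device is in the triode region.
I_D = k_n [V_ov · V_DS − ½ V_DS²] = 6.32 × [0.777 × 0.0588 − 0.5 × 0.0588²] = 0.278 mA.

Triode; I_D = 0.278 mA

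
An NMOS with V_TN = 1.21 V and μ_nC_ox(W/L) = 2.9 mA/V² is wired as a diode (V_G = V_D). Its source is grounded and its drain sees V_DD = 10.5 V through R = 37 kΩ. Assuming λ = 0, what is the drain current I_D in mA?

I_D = 0.240 mA

With gate tied to drain, V_GS = V_DS ≥ V_GS − V_TN, so the device is in saturation.
KCL at the drain: ½ k_n (V_GS − V_TN)² = (V_DD − V_GS)/R.
Let x = V_GS − 1.21. Then 53.6 x² + x − 9.29 = 0, giving x = 0.407 V (positive root), so V_GS = 1.62 V.
I_D = (V_DD − V_GS)/R = (10.5 − 1.62) / 37 = 0.24 mA.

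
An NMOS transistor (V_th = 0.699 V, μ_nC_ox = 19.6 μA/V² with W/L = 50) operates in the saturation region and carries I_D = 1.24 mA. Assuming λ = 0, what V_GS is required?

k_n = μ_nC_ox · (W/L) = 0.98 mA/V².
In saturation I_D = ½ k_n (V_GS − V_th)², so V_GS − V_th = √(2 I_D / k_n) = √(2 × 1.24 / 0.98) = 1.59 V.
V_GS = 0.699 + 1.59 = 2.29 V.

V_GS = 2.29 V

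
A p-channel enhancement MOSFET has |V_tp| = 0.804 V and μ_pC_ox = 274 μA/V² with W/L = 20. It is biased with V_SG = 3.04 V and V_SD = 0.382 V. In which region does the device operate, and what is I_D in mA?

Triode; I_D = 4.28 mA

k_p = μ_pC_ox · (W/L) = 5.48 mA/V².
V_ov = V_SG − |V_tp| = 3.04 − 0.804 = 2.24 V.
Since V_SD = 0.382 V < V_ov = 2.24 V, the device is in the triode region.
I_D = k_p [V_ov · V_SD − ½ V_SD²] = 5.48 × [2.24 × 0.382 − 0.5 × 0.382²] = 4.28 mA.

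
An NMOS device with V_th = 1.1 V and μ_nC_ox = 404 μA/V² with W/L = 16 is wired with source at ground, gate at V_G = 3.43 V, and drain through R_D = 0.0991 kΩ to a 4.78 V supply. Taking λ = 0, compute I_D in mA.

I_D = 17.5 mA

V_GS = V_G = 3.43 V, so V_ov = 3.43 − 1.1 = 2.33 V.
k_n = μ_nC_ox · (W/L) = 6.464 mA/V².
Assume saturation: I_D = ½ k_n V_ov² = 0.5 × 6.464 × 2.33² = 17.5 mA, giving V_DS = V_DD − I_D R_D = 4.78 − 17.5 × 0.0991 = 3.04 V.
V_DS = 3.04 V ≥ V_ov = 2.33 V, confirming saturation.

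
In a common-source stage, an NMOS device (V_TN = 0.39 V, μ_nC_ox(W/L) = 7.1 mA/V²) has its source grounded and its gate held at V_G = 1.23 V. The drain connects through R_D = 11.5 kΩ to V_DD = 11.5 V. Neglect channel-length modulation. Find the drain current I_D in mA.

V_GS = V_G = 1.23 V, so V_ov = 1.23 − 0.39 = 0.84 V.
Assume saturation: I_D = ½ k_n V_ov² = 0.5 × 7.1 × 0.84² = 2.5 mA, giving V_DS = V_DD − I_D R_D = 11.5 − 2.5 × 11.5 = -17.3 V.
But -17.3 V < V_ov = 0.84 V, so the device is actually in triode.
In triode I_D = k_n[V_ov V_DS − ½ V_DS²] and I_D = (V_DD − V_DS)/R_D. Equating: 40.8 V_DS² − 69.59 V_DS + 11.5 = 0, giving V_DS = 0.185 V (the root below V_ov).
I_D = (11.5 − 0.185) / 11.5 = 0.984 mA.

I_D = 0.984 mA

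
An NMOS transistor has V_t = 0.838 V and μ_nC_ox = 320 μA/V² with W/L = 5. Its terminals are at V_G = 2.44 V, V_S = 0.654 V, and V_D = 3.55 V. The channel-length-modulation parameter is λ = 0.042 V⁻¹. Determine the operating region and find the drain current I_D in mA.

V_GS = V_G − V_S = 2.44 − 0.654 = 1.79 V; V_DS = V_D − V_S = 3.55 − 0.654 = 2.9 V.
k_n = μ_nC_ox · (W/L) = 1.6 mA/V².
V_ov = V_GS − V_t = 1.79 − 0.838 = 0.948 V.
Since V_DS = 2.9 V ≥ V_ov = 0.948 V, the device is in saturation.
I_D = ½ k_n V_ov² (1 + λ V_DS) = 0.5 × 1.6 × 0.948² × (1 + 0.042 × 2.9) = 0.806 mA.

Saturation; I_D = 0.806 mA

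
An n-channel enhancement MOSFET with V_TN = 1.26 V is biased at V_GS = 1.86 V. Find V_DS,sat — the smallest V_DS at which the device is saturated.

V_DS,sat = 0.600 V

The boundary between triode and saturation is V_DS = V_GS − V_TN = V_ov.
V_ov = 1.86 − 1.26 = 0.6 V.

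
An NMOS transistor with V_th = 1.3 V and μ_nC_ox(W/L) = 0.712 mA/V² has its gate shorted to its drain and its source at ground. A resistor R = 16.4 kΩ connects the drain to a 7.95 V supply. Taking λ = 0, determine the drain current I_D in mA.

With gate tied to drain, V_GS = V_DS ≥ V_GS − V_th, so the device is in saturation.
KCL at the drain: ½ k_n (V_GS − V_th)² = (V_DD − V_GS)/R.
Let x = V_GS − 1.3. Then 5.84 x² + x − 6.65 = 0, giving x = 0.985 V (positive root), so V_GS = 2.29 V.
I_D = (V_DD − V_GS)/R = (7.95 − 2.29) / 16.4 = 0.345 mA.

I_D = 0.345 mA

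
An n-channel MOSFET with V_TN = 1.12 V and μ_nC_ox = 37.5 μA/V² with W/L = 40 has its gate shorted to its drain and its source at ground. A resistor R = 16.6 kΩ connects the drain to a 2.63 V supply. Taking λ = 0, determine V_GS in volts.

With gate tied to drain, V_GS = V_DS ≥ V_GS − V_TN, so the device is in saturation.
k_n = μ_nC_ox · (W/L) = 1.5 mA/V².
KCL at the drain: ½ k_n (V_GS − V_TN)² = (V_DD − V_GS)/R.
Let x = V_GS − 1.12. Then 12.5 x² + x − 1.51 = 0, giving x = 0.31 V (positive root), so V_GS = 1.43 V.
I_D = (V_DD − V_GS)/R = (2.63 − 1.43) / 16.6 = 0.0723 mA.

V_GS = 1.43 V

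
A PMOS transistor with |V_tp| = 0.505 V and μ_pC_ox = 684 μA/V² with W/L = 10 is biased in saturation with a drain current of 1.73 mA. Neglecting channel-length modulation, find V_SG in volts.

k_p = μ_pC_ox · (W/L) = 6.84 mA/V².
In saturation I_D = ½ k_p (V_SG − |V_tp|)², so V_SG − |V_tp| = √(2 I_D / k_p) = √(2 × 1.73 / 6.84) = 0.711 V.
V_SG = 0.505 + 0.711 = 1.22 V.

V_SG = 1.22 V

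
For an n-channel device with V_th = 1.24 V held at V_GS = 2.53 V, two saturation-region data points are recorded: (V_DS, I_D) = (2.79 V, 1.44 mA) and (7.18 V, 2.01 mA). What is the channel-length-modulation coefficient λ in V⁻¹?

λ = 0.120 V⁻¹

With V_GS fixed, I_D ∝ (1 + λ V_DS) in saturation, so I_D2/I_D1 = (1 + λ V_DS2)/(1 + λ V_DS1).
2.01/1.44 = 1.396 = (1 + 7.18 λ)/(1 + 2.79 λ).
Solving: λ (I_D1 V_DS2 − I_D2 V_DS1) = I_D2 − I_D1, so λ = (2.01 − 1.44) / (1.44 × 7.18 − 2.01 × 2.79) = 0.57 / 4.73 = 0.12 V⁻¹.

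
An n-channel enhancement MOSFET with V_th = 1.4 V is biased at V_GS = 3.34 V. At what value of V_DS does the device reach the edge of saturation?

The boundary between triode and saturation is V_DS = V_GS − V_th = V_ov.
V_ov = 3.34 − 1.4 = 1.94 V.

V_DS,sat = 1.94 V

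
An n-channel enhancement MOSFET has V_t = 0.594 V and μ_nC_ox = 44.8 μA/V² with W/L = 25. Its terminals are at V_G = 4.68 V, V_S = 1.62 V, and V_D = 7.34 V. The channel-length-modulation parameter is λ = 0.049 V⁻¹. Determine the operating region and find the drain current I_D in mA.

Saturation; I_D = 4.36 mA

V_GS = V_G − V_S = 4.68 − 1.62 = 3.06 V; V_DS = V_D − V_S = 7.34 − 1.62 = 5.72 V.
k_n = μ_nC_ox · (W/L) = 1.12 mA/V².
V_ov = V_GS − V_t = 3.06 − 0.594 = 2.47 V.
Since V_DS = 5.72 V ≥ V_ov = 2.47 V, the device is in saturation.
I_D = ½ k_n V_ov² (1 + λ V_DS) = 0.5 × 1.12 × 2.47² × (1 + 0.049 × 5.72) = 4.36 mA.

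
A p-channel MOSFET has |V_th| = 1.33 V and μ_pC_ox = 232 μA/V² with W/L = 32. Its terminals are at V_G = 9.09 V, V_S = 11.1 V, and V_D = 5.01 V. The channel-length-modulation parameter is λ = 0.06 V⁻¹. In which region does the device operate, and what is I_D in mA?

Saturation; I_D = 2.34 mA

V_SG = V_S − V_G = 11.1 − 9.09 = 2.01 V; V_SD = V_S − V_D = 11.1 − 5.01 = 6.09 V.
k_p = μ_pC_ox · (W/L) = 7.424 mA/V².
V_ov = V_SG − |V_th| = 2.01 − 1.33 = 0.68 V.
Since V_SD = 6.09 V ≥ V_ov = 0.68 V, the device is in saturation.
I_D = ½ k_p V_ov² (1 + λ V_SD) = 0.5 × 7.424 × 0.68² × (1 + 0.06 × 6.09) = 2.34 mA.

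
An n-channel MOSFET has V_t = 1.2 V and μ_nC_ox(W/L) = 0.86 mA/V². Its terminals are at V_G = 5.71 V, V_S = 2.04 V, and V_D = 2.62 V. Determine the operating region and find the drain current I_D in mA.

V_GS = V_G − V_S = 5.71 − 2.04 = 3.67 V; V_DS = V_D − V_S = 2.62 − 2.04 = 0.58 V.
V_ov = V_GS − V_t = 3.67 − 1.2 = 2.47 V.
Since V_DS = 0.58 V < V_ov = 2.47 V, the device is in the triode region.
I_D = k_n [V_ov · V_DS − ½ V_DS²] = 0.86 × [2.47 × 0.58 − 0.5 × 0.58²] = 1.09 mA.

Triode; I_D = 1.09 mA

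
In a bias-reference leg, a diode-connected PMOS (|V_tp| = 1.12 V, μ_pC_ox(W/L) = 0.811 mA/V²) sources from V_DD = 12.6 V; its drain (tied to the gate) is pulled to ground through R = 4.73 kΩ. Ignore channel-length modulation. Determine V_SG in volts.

With gate tied to drain, V_SG = V_SD ≥ V_SG − |V_tp|, so the device is in saturation.
KCL at the drain: ½ k_p (V_SG − |V_tp|)² = (V_DD − V_SG)/R.
Let x = V_SG − 1.12. Then 1.92 x² + x − 11.48 = 0, giving x = 2.2 V (positive root), so V_SG = 3.32 V.
I_D = (V_DD − V_SG)/R = (12.6 − 3.32) / 4.73 = 1.96 mA.

V_SG = 3.32 V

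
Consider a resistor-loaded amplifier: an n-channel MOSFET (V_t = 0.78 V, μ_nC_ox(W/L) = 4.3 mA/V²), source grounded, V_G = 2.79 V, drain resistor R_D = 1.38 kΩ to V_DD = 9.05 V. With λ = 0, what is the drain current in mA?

V_GS = V_G = 2.79 V, so V_ov = 2.79 − 0.78 = 2.01 V.
Assume saturation: I_D = ½ k_n V_ov² = 0.5 × 4.3 × 2.01² = 8.69 mA, giving V_DS = V_DD − I_D R_D = 9.05 − 8.69 × 1.38 = -2.94 V.
But -2.94 V < V_ov = 2.01 V, so the device is actually in triode.
In triode I_D = k_n[V_ov V_DS − ½ V_DS²] and I_D = (V_DD − V_DS)/R_D. Equating: 2.97 V_DS² − 12.93 V_DS + 9.05 = 0, giving V_DS = 0.876 V (the root below V_ov).
I_D = (9.05 − 0.876) / 1.38 = 5.92 mA.

I_D = 5.92 mA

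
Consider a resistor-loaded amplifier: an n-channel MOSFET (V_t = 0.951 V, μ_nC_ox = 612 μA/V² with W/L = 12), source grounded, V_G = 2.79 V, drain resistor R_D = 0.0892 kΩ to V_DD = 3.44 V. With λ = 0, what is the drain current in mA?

I_D = 12.4 mA

V_GS = V_G = 2.79 V, so V_ov = 2.79 − 0.951 = 1.84 V.
k_n = μ_nC_ox · (W/L) = 7.344 mA/V².
Assume saturation: I_D = ½ k_n V_ov² = 0.5 × 7.344 × 1.84² = 12.4 mA, giving V_DS = V_DD − I_D R_D = 3.44 − 12.4 × 0.0892 = 2.33 V.
V_DS = 2.33 V ≥ V_ov = 1.84 V, confirming saturation.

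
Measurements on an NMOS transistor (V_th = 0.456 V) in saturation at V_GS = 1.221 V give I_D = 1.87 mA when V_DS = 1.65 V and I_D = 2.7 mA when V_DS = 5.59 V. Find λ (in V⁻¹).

With V_GS fixed, I_D ∝ (1 + λ V_DS) in saturation, so I_D2/I_D1 = (1 + λ V_DS2)/(1 + λ V_DS1).
2.7/1.87 = 1.444 = (1 + 5.59 λ)/(1 + 1.65 λ).
Solving: λ (I_D1 V_DS2 − I_D2 V_DS1) = I_D2 − I_D1, so λ = (2.7 − 1.87) / (1.87 × 5.59 − 2.7 × 1.65) = 0.83 / 6 = 0.138 V⁻¹.

λ = 0.138 V⁻¹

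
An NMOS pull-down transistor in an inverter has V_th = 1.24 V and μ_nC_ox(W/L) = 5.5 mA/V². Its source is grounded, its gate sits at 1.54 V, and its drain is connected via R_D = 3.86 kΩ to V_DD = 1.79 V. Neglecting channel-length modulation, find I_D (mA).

V_GS = V_G = 1.54 V, so V_ov = 1.54 − 1.24 = 0.3 V.
Assume saturation: I_D = ½ k_n V_ov² = 0.5 × 5.5 × 0.3² = 0.248 mA, giving V_DS = V_DD − I_D R_D = 1.79 − 0.248 × 3.86 = 0.835 V.
V_DS = 0.835 V ≥ V_ov = 0.3 V, confirming saturation.

I_D = 0.248 mA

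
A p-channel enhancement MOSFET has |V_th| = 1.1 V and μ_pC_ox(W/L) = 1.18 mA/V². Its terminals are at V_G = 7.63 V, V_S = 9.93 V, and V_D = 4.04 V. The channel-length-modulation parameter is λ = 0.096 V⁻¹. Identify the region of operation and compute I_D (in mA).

Saturation; I_D = 1.33 mA

V_SG = V_S − V_G = 9.93 − 7.63 = 2.3 V; V_SD = V_S − V_D = 9.93 − 4.04 = 5.89 V.
V_ov = V_SG − |V_th| = 2.3 − 1.1 = 1.2 V.
Since V_SD = 5.89 V ≥ V_ov = 1.2 V, the device is in saturation.
I_D = ½ k_p V_ov² (1 + λ V_SD) = 0.5 × 1.18 × 1.2² × (1 + 0.096 × 5.89) = 1.33 mA.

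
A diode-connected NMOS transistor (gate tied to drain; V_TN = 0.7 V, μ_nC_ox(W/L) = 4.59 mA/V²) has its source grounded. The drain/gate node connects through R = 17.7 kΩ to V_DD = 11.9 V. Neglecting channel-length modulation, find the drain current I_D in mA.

I_D = 0.604 mA

With gate tied to drain, V_GS = V_DS ≥ V_GS − V_TN, so the device is in saturation.
KCL at the drain: ½ k_n (V_GS − V_TN)² = (V_DD − V_GS)/R.
Let x = V_GS − 0.7. Then 40.6 x² + x − 11.2 = 0, giving x = 0.513 V (positive root), so V_GS = 1.21 V.
I_D = (V_DD − V_GS)/R = (11.9 − 1.21) / 17.7 = 0.604 mA.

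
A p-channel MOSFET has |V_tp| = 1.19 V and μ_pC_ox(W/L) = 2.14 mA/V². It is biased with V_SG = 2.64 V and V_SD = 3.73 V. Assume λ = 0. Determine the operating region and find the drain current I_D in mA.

Saturation; I_D = 2.25 mA

V_ov = V_SG − |V_tp| = 2.64 − 1.19 = 1.45 V.
Since V_SD = 3.73 V ≥ V_ov = 1.45 V, the device is in saturation.
I_D = ½ k_p V_ov² = 0.5 × 2.14 × 1.45² = 2.25 mA.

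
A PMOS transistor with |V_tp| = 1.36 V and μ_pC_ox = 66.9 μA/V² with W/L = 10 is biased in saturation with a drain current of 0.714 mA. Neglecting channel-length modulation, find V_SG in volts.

V_SG = 2.82 V

k_p = μ_pC_ox · (W/L) = 0.669 mA/V².
In saturation I_D = ½ k_p (V_SG − |V_tp|)², so V_SG − |V_tp| = √(2 I_D / k_p) = √(2 × 0.714 / 0.669) = 1.46 V.
V_SG = 1.36 + 1.46 = 2.82 V.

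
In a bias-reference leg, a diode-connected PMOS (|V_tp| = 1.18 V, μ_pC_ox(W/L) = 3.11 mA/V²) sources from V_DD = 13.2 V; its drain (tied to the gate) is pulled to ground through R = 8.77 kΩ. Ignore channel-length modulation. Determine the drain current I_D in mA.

With gate tied to drain, V_SG = V_SD ≥ V_SG − |V_tp|, so the device is in saturation.
KCL at the drain: ½ k_p (V_SG − |V_tp|)² = (V_DD − V_SG)/R.
Let x = V_SG − 1.18. Then 13.6 x² + x − 12.02 = 0, giving x = 0.903 V (positive root), so V_SG = 2.08 V.
I_D = (V_DD − V_SG)/R = (13.2 − 2.08) / 8.77 = 1.27 mA.

I_D = 1.27 mA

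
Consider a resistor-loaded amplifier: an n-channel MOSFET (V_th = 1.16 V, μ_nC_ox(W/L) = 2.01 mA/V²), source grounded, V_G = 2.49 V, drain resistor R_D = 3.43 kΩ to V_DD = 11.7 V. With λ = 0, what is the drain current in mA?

V_GS = V_G = 2.49 V, so V_ov = 2.49 − 1.16 = 1.33 V.
Assume saturation: I_D = ½ k_n V_ov² = 0.5 × 2.01 × 1.33² = 1.78 mA, giving V_DS = V_DD − I_D R_D = 11.7 − 1.78 × 3.43 = 5.6 V.
V_DS = 5.6 V ≥ V_ov = 1.33 V, confirming saturation.

I_D = 1.78 mA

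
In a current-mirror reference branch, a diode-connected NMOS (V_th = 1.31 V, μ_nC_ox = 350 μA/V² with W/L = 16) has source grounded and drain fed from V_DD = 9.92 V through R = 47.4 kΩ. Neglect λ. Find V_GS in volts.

V_GS = 1.56 V

With gate tied to drain, V_GS = V_DS ≥ V_GS − V_th, so the device is in saturation.
k_n = μ_nC_ox · (W/L) = 5.6 mA/V².
KCL at the drain: ½ k_n (V_GS − V_th)² = (V_DD − V_GS)/R.
Let x = V_GS − 1.31. Then 133 x² + x − 8.61 = 0, giving x = 0.251 V (positive root), so V_GS = 1.56 V.
I_D = (V_DD − V_GS)/R = (9.92 − 1.56) / 47.4 = 0.176 mA.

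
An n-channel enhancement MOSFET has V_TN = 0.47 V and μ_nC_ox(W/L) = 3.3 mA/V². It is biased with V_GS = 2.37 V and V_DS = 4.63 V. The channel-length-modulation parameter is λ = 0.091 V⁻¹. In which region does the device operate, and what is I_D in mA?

V_ov = V_GS − V_TN = 2.37 − 0.47 = 1.9 V.
Since V_DS = 4.63 V ≥ V_ov = 1.9 V, the device is in saturation.
I_D = ½ k_n V_ov² (1 + λ V_DS) = 0.5 × 3.3 × 1.9² × (1 + 0.091 × 4.63) = 8.47 mA.

Saturation; I_D = 8.47 mA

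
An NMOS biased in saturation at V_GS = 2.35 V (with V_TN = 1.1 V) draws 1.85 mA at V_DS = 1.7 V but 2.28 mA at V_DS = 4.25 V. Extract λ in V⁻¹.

With V_GS fixed, I_D ∝ (1 + λ V_DS) in saturation, so I_D2/I_D1 = (1 + λ V_DS2)/(1 + λ V_DS1).
2.28/1.85 = 1.232 = (1 + 4.25 λ)/(1 + 1.7 λ).
Solving: λ (I_D1 V_DS2 − I_D2 V_DS1) = I_D2 − I_D1, so λ = (2.28 − 1.85) / (1.85 × 4.25 − 2.28 × 1.7) = 0.43 / 3.99 = 0.108 V⁻¹.

λ = 0.108 V⁻¹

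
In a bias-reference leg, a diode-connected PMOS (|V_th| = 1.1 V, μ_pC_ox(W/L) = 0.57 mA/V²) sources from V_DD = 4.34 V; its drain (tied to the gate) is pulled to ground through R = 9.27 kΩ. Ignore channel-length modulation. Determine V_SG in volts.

V_SG = 2.03 V

With gate tied to drain, V_SG = V_SD ≥ V_SG − |V_th|, so the device is in saturation.
KCL at the drain: ½ k_p (V_SG − |V_th|)² = (V_DD − V_SG)/R.
Let x = V_SG − 1.1. Then 2.64 x² + x − 3.24 = 0, giving x = 0.934 V (positive root), so V_SG = 2.03 V.
I_D = (V_DD − V_SG)/R = (4.34 − 2.03) / 9.27 = 0.249 mA.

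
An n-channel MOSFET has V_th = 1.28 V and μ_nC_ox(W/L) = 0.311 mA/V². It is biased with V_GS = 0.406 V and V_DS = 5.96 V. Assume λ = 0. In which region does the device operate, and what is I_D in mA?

Cutoff; I_D = 0 mA

V_GS = 0.406 V < V_th = 1.28 V, so the transistor is in cutoff.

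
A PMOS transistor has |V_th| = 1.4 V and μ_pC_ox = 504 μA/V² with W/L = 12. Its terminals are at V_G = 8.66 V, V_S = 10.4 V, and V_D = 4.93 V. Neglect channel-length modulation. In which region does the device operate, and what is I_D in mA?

V_SG = V_S − V_G = 10.4 − 8.66 = 1.74 V; V_SD = V_S − V_D = 10.4 − 4.93 = 5.47 V.
k_p = μ_pC_ox · (W/L) = 6.048 mA/V².
V_ov = V_SG − |V_th| = 1.74 − 1.4 = 0.34 V.
Since V_SD = 5.47 V ≥ V_ov = 0.34 V, the device is in saturation.
I_D = ½ k_p V_ov² = 0.5 × 6.048 × 0.34² = 0.35 mA.

Saturation; I_D = 0.350 mA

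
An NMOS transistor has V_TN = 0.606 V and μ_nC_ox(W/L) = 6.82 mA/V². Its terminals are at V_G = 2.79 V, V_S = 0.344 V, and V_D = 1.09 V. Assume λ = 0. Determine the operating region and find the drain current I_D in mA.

V_GS = V_G − V_S = 2.79 − 0.344 = 2.45 V; V_DS = V_D − V_S = 1.09 − 0.344 = 0.746 V.
V_ov = V_GS − V_TN = 2.45 − 0.606 = 1.84 V.
Since V_DS = 0.746 V < V_ov = 1.84 V, the device is in the triode region.
I_D = k_n [V_ov · V_DS − ½ V_DS²] = 6.82 × [1.84 × 0.746 − 0.5 × 0.746²] = 7.46 mA.

Triode; I_D = 7.46 mA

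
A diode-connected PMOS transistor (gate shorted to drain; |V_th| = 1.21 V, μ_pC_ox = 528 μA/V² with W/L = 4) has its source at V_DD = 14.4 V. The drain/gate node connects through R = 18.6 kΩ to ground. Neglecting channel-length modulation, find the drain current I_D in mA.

I_D = 0.666 mA

With gate tied to drain, V_SG = V_SD ≥ V_SG − |V_th|, so the device is in saturation.
k_p = μ_pC_ox · (W/L) = 2.112 mA/V².
KCL at the drain: ½ k_p (V_SG − |V_th|)² = (V_DD − V_SG)/R.
Let x = V_SG − 1.21. Then 19.6 x² + x − 13.19 = 0, giving x = 0.794 V (positive root), so V_SG = 2 V.
I_D = (V_DD − V_SG)/R = (14.4 − 2) / 18.6 = 0.666 mA.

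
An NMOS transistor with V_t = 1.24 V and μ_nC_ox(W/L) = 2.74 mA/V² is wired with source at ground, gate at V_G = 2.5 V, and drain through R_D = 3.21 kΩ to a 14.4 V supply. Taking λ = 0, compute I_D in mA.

I_D = 2.18 mA

V_GS = V_G = 2.5 V, so V_ov = 2.5 − 1.24 = 1.26 V.
Assume saturation: I_D = ½ k_n V_ov² = 0.5 × 2.74 × 1.26² = 2.18 mA, giving V_DS = V_DD − I_D R_D = 14.4 − 2.18 × 3.21 = 7.42 V.
V_DS = 7.42 V ≥ V_ov = 1.26 V, confirming saturation.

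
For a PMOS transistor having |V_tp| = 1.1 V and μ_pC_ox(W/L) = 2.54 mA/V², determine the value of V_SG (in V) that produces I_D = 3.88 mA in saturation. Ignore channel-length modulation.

In saturation I_D = ½ k_p (V_SG − |V_tp|)², so V_SG − |V_tp| = √(2 I_D / k_p) = √(2 × 3.88 / 2.54) = 1.75 V.
V_SG = 1.1 + 1.75 = 2.85 V.

V_SG = 2.85 V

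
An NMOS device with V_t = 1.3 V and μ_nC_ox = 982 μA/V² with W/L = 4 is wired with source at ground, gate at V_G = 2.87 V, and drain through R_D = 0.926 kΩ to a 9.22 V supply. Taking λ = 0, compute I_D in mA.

I_D = 4.84 mA

V_GS = V_G = 2.87 V, so V_ov = 2.87 − 1.3 = 1.57 V.
k_n = μ_nC_ox · (W/L) = 3.928 mA/V².
Assume saturation: I_D = ½ k_n V_ov² = 0.5 × 3.928 × 1.57² = 4.84 mA, giving V_DS = V_DD − I_D R_D = 9.22 − 4.84 × 0.926 = 4.74 V.
V_DS = 4.74 V ≥ V_ov = 1.57 V, confirming saturation.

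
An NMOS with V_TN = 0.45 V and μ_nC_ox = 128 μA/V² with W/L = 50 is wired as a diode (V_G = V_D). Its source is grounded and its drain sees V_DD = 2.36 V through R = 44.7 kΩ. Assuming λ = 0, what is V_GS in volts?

With gate tied to drain, V_GS = V_DS ≥ V_GS − V_TN, so the device is in saturation.
k_n = μ_nC_ox · (W/L) = 6.4 mA/V².
KCL at the drain: ½ k_n (V_GS − V_TN)² = (V_DD − V_GS)/R.
Let x = V_GS − 0.45. Then 143 x² + x − 1.91 = 0, giving x = 0.112 V (positive root), so V_GS = 0.562 V.
I_D = (V_DD − V_GS)/R = (2.36 − 0.562) / 44.7 = 0.0402 mA.

V_GS = 0.562 V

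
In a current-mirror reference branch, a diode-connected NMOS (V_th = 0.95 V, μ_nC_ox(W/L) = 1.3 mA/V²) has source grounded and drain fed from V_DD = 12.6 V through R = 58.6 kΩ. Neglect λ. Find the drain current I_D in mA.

I_D = 0.190 mA

With gate tied to drain, V_GS = V_DS ≥ V_GS − V_th, so the device is in saturation.
KCL at the drain: ½ k_n (V_GS − V_th)² = (V_DD − V_GS)/R.
Let x = V_GS − 0.95. Then 38.1 x² + x − 11.65 = 0, giving x = 0.54 V (positive root), so V_GS = 1.49 V.
I_D = (V_DD − V_GS)/R = (12.6 − 1.49) / 58.6 = 0.19 mA.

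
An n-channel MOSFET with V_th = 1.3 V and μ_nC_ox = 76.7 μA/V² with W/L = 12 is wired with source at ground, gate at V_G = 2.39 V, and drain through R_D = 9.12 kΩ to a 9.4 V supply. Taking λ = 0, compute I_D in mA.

V_GS = V_G = 2.39 V, so V_ov = 2.39 − 1.3 = 1.09 V.
k_n = μ_nC_ox · (W/L) = 0.9204 mA/V².
Assume saturation: I_D = ½ k_n V_ov² = 0.5 × 0.9204 × 1.09² = 0.547 mA, giving V_DS = V_DD − I_D R_D = 9.4 − 0.547 × 9.12 = 4.41 V.
V_DS = 4.41 V ≥ V_ov = 1.09 V, confirming saturation.

I_D = 0.547 mA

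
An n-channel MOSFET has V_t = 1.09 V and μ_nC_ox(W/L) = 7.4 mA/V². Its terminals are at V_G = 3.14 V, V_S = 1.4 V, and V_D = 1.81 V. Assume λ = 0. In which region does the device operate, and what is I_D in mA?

V_GS = V_G − V_S = 3.14 − 1.4 = 1.74 V; V_DS = V_D − V_S = 1.81 − 1.4 = 0.41 V.
V_ov = V_GS − V_t = 1.74 − 1.09 = 0.65 V.
Since V_DS = 0.41 V < V_ov = 0.65 V, the device is in the triode region.
I_D = k_n [V_ov · V_DS − ½ V_DS²] = 7.4 × [0.65 × 0.41 − 0.5 × 0.41²] = 1.35 mA.

Triode; I_D = 1.35 mA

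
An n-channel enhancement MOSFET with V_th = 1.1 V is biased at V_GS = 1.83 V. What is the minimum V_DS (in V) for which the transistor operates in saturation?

The boundary between triode and saturation is V_DS = V_GS − V_th = V_ov.
V_ov = 1.83 − 1.1 = 0.73 V.

V_DS,sat = 0.730 V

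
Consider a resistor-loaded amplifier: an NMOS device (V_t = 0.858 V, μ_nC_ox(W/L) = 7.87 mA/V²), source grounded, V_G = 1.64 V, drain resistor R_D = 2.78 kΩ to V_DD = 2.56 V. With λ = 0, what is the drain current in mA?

I_D = 0.865 mA

V_GS = V_G = 1.64 V, so V_ov = 1.64 − 0.858 = 0.782 V.
Assume saturation: I_D = ½ k_n V_ov² = 0.5 × 7.87 × 0.782² = 2.41 mA, giving V_DS = V_DD − I_D R_D = 2.56 − 2.41 × 2.78 = -4.13 V.
But -4.13 V < V_ov = 0.782 V, so the device is actually in triode.
In triode I_D = k_n[V_ov V_DS − ½ V_DS²] and I_D = (V_DD − V_DS)/R_D. Equating: 10.9 V_DS² − 18.11 V_DS + 2.56 = 0, giving V_DS = 0.156 V (the root below V_ov).
I_D = (2.56 − 0.156) / 2.78 = 0.865 mA.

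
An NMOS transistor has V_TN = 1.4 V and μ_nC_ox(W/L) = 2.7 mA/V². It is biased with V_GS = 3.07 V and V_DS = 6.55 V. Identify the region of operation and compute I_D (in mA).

V_ov = V_GS − V_TN = 3.07 − 1.4 = 1.67 V.
Since V_DS = 6.55 V ≥ V_ov = 1.67 V, the device is in saturation.
I_D = ½ k_n V_ov² = 0.5 × 2.7 × 1.67² = 3.77 mA.

Saturation; I_D = 3.77 mA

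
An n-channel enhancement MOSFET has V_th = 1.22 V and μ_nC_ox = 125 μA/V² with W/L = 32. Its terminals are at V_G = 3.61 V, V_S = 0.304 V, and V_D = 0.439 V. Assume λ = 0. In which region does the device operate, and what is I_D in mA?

V_GS = V_G − V_S = 3.61 − 0.304 = 3.31 V; V_DS = V_D − V_S = 0.439 − 0.304 = 0.135 V.
k_n = μ_nC_ox · (W/L) = 4 mA/V².
V_ov = V_GS − V_th = 3.31 − 1.22 = 2.09 V.
Since V_DS = 0.135 V < V_ov = 2.09 V, the device is in the triode region.
I_D = k_n [V_ov · V_DS − ½ V_DS²] = 4 × [2.09 × 0.135 − 0.5 × 0.135²] = 1.09 mA.

Triode; I_D = 1.09 mA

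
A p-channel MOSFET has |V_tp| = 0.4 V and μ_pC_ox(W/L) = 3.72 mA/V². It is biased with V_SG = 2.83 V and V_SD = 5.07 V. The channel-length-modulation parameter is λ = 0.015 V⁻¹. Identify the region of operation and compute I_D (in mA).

Saturation; I_D = 11.8 mA

V_ov = V_SG − |V_tp| = 2.83 − 0.4 = 2.43 V.
Since V_SD = 5.07 V ≥ V_ov = 2.43 V, the device is in saturation.
I_D = ½ k_p V_ov² (1 + λ V_SD) = 0.5 × 3.72 × 2.43² × (1 + 0.015 × 5.07) = 11.8 mA.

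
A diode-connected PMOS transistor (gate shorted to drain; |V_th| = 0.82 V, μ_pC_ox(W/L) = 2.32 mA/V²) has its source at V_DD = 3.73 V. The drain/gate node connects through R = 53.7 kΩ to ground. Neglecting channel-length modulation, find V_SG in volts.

V_SG = 1.03 V

With gate tied to drain, V_SG = V_SD ≥ V_SG − |V_th|, so the device is in saturation.
KCL at the drain: ½ k_p (V_SG − |V_th|)² = (V_DD − V_SG)/R.
Let x = V_SG − 0.82. Then 62.3 x² + x − 2.91 = 0, giving x = 0.208 V (positive root), so V_SG = 1.03 V.
I_D = (V_DD − V_SG)/R = (3.73 − 1.03) / 53.7 = 0.0503 mA.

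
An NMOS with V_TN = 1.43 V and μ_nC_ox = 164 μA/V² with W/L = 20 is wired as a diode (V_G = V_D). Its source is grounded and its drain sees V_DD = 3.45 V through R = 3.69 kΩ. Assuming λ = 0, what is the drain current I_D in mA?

I_D = 0.412 mA

With gate tied to drain, V_GS = V_DS ≥ V_GS − V_TN, so the device is in saturation.
k_n = μ_nC_ox · (W/L) = 3.28 mA/V².
KCL at the drain: ½ k_n (V_GS − V_TN)² = (V_DD − V_GS)/R.
Let x = V_GS − 1.43. Then 6.05 x² + x − 2.02 = 0, giving x = 0.501 V (positive root), so V_GS = 1.93 V.
I_D = (V_DD − V_GS)/R = (3.45 − 1.93) / 3.69 = 0.412 mA.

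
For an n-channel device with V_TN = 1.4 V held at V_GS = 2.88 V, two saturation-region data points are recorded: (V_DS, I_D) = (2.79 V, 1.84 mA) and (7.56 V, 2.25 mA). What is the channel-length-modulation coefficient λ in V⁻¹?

λ = 0.0537 V⁻¹

With V_GS fixed, I_D ∝ (1 + λ V_DS) in saturation, so I_D2/I_D1 = (1 + λ V_DS2)/(1 + λ V_DS1).
2.25/1.84 = 1.223 = (1 + 7.56 λ)/(1 + 2.79 λ).
Solving: λ (I_D1 V_DS2 − I_D2 V_DS1) = I_D2 − I_D1, so λ = (2.25 − 1.84) / (1.84 × 7.56 − 2.25 × 2.79) = 0.41 / 7.63 = 0.0537 V⁻¹.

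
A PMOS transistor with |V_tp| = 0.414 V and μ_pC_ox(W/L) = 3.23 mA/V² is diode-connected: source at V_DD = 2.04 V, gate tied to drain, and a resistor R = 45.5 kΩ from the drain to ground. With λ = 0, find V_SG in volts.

V_SG = 0.556 V

With gate tied to drain, V_SG = V_SD ≥ V_SG − |V_tp|, so the device is in saturation.
KCL at the drain: ½ k_p (V_SG − |V_tp|)² = (V_DD − V_SG)/R.
Let x = V_SG − 0.414. Then 73.5 x² + x − 1.626 = 0, giving x = 0.142 V (positive root), so V_SG = 0.556 V.
I_D = (V_DD − V_SG)/R = (2.04 − 0.556) / 45.5 = 0.0326 mA.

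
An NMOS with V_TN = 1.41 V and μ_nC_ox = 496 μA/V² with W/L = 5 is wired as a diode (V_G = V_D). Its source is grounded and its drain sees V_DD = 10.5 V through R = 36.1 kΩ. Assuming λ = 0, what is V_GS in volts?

V_GS = 1.85 V

With gate tied to drain, V_GS = V_DS ≥ V_GS − V_TN, so the device is in saturation.
k_n = μ_nC_ox · (W/L) = 2.48 mA/V².
KCL at the drain: ½ k_n (V_GS − V_TN)² = (V_DD − V_GS)/R.
Let x = V_GS − 1.41. Then 44.8 x² + x − 9.09 = 0, giving x = 0.44 V (positive root), so V_GS = 1.85 V.
I_D = (V_DD − V_GS)/R = (10.5 − 1.85) / 36.1 = 0.24 mA.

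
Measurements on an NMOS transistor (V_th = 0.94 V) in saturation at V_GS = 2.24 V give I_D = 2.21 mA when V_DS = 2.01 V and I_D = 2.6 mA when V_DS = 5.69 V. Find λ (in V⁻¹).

With V_GS fixed, I_D ∝ (1 + λ V_DS) in saturation, so I_D2/I_D1 = (1 + λ V_DS2)/(1 + λ V_DS1).
2.6/2.21 = 1.176 = (1 + 5.69 λ)/(1 + 2.01 λ).
Solving: λ (I_D1 V_DS2 − I_D2 V_DS1) = I_D2 − I_D1, so λ = (2.6 − 2.21) / (2.21 × 5.69 − 2.6 × 2.01) = 0.39 / 7.35 = 0.0531 V⁻¹.

λ = 0.0531 V⁻¹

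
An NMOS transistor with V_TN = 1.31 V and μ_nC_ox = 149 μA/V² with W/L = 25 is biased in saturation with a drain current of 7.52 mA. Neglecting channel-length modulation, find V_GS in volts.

V_GS = 3.32 V

k_n = μ_nC_ox · (W/L) = 3.725 mA/V².
In saturation I_D = ½ k_n (V_GS − V_TN)², so V_GS − V_TN = √(2 I_D / k_n) = √(2 × 7.52 / 3.725) = 2.01 V.
V_GS = 1.31 + 2.01 = 3.32 V.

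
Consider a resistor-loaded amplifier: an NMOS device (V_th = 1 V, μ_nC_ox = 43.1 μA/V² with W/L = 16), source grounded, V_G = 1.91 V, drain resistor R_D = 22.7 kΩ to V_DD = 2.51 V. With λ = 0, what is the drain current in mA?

I_D = 0.103 mA

V_GS = V_G = 1.91 V, so V_ov = 1.91 − 1 = 0.91 V.
k_n = μ_nC_ox · (W/L) = 0.6896 mA/V².
Assume saturation: I_D = ½ k_n V_ov² = 0.5 × 0.6896 × 0.91² = 0.286 mA, giving V_DS = V_DD − I_D R_D = 2.51 − 0.286 × 22.7 = -3.97 V.
But -3.97 V < V_ov = 0.91 V, so the device is actually in triode.
In triode I_D = k_n[V_ov V_DS − ½ V_DS²] and I_D = (V_DD − V_DS)/R_D. Equating: 7.83 V_DS² − 15.25 V_DS + 2.51 = 0, giving V_DS = 0.182 V (the root below V_ov).
I_D = (2.51 − 0.182) / 22.7 = 0.103 mA.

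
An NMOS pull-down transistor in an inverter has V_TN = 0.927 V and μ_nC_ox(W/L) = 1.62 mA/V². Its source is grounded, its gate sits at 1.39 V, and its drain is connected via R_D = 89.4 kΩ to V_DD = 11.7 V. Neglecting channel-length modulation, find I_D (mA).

I_D = 0.128 mA

V_GS = V_G = 1.39 V, so V_ov = 1.39 − 0.927 = 0.463 V.
Assume saturation: I_D = ½ k_n V_ov² = 0.5 × 1.62 × 0.463² = 0.174 mA, giving V_DS = V_DD − I_D R_D = 11.7 − 0.174 × 89.4 = -3.82 V.
But -3.82 V < V_ov = 0.463 V, so the device is actually in triode.
In triode I_D = k_n[V_ov V_DS − ½ V_DS²] and I_D = (V_DD − V_DS)/R_D. Equating: 72.4 V_DS² − 68.06 V_DS + 11.7 = 0, giving V_DS = 0.227 V (the root below V_ov).
I_D = (11.7 − 0.227) / 89.4 = 0.128 mA.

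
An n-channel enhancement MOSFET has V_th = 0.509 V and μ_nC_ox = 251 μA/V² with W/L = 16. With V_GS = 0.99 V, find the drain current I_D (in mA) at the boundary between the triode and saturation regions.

At the boundary V_DS = V_ov = V_GS − V_th = 0.99 − 0.509 = 0.481 V.
k_n = μ_nC_ox · (W/L) = 4.016 mA/V².
I_D = ½ k_n V_ov² = 0.5 × 4.016 × 0.481² = 0.465 mA.

I_D = 0.465 mA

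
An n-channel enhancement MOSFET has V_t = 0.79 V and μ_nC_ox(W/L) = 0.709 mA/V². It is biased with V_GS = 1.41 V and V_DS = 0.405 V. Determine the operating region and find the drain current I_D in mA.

Triode; I_D = 0.120 mA

V_ov = V_GS − V_t = 1.41 − 0.79 = 0.62 V.
Since V_DS = 0.405 V < V_ov = 0.62 V, the device is in the triode region.
I_D = k_n [V_ov · V_DS − ½ V_DS²] = 0.709 × [0.62 × 0.405 − 0.5 × 0.405²] = 0.12 mA.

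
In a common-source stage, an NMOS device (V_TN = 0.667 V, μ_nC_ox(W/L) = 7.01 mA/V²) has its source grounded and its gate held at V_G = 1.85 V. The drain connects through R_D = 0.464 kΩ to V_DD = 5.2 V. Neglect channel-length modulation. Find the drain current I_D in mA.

I_D = 4.91 mA

V_GS = V_G = 1.85 V, so V_ov = 1.85 − 0.667 = 1.18 V.
Assume saturation: I_D = ½ k_n V_ov² = 0.5 × 7.01 × 1.18² = 4.91 mA, giving V_DS = V_DD − I_D R_D = 5.2 − 4.91 × 0.464 = 2.92 V.
V_DS = 2.92 V ≥ V_ov = 1.18 V, confirming saturation.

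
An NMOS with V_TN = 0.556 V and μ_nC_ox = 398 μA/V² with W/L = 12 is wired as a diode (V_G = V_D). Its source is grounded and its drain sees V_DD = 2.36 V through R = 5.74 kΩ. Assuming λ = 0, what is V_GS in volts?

V_GS = 0.884 V

With gate tied to drain, V_GS = V_DS ≥ V_GS − V_TN, so the device is in saturation.
k_n = μ_nC_ox · (W/L) = 4.776 mA/V².
KCL at the drain: ½ k_n (V_GS − V_TN)² = (V_DD − V_GS)/R.
Let x = V_GS − 0.556. Then 13.7 x² + x − 1.804 = 0, giving x = 0.328 V (positive root), so V_GS = 0.884 V.
I_D = (V_DD − V_GS)/R = (2.36 − 0.884) / 5.74 = 0.257 mA.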